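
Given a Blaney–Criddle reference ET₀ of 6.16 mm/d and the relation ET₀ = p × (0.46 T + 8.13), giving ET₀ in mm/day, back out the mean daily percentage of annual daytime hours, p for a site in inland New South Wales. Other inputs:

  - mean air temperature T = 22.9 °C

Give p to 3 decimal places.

0.330

p = ET₀ / (0.46 T + 8.13) = 6.16 / (0.46 × 22.9 + 8.13) = 6.16 / 18.664 = 0.3300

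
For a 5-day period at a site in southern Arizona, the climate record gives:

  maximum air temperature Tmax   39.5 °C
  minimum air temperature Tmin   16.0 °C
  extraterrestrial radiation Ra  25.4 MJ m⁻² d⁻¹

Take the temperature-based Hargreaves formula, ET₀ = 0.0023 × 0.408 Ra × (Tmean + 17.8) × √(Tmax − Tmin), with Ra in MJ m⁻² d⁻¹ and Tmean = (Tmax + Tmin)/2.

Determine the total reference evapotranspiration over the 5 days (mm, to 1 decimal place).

26.3 mm

Tmean = (39.5 + 16.0)/2 = 27.75 °C
0.408 Ra = 0.408 × 25.4 = 10.3632 mm/d equivalent
ET₀ = 0.0023 × 10.3632 × (27.75 + 17.8) × √23.5 = 0.0023 × 10.3632 × 45.55 × 4.8477 = 5.2632 mm/d
Over 5 days: 5.2632 × 5 = 26.316 mm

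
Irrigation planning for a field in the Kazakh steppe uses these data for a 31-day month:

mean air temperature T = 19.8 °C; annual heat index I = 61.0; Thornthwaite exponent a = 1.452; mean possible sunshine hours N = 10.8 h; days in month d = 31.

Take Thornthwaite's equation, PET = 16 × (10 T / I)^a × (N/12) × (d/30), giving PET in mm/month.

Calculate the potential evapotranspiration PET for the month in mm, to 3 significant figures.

82.2 mm

10T/I = 10 × 19.8 / 61.0 = 3.2459
(10T/I)^a = 3.2459^1.452 = 5.5266
Uncorrected PET = 16 × 5.5266 = 88.426 mm
Correction = (N/12)(d/30) = (10.8/12)(31/30) = 0.9300
PET = 88.426 × 0.9300 = 82.236 mm/month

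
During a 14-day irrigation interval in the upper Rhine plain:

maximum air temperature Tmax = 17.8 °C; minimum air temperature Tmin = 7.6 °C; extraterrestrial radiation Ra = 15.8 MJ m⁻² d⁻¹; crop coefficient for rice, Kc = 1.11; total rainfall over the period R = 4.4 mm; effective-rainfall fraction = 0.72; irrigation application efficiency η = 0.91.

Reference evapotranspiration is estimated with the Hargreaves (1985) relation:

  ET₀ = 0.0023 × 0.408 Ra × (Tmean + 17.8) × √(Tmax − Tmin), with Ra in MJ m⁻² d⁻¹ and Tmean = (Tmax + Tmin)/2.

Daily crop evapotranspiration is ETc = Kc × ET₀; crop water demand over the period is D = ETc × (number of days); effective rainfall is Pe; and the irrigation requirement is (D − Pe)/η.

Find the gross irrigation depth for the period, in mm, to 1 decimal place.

Tmean = (17.8 + 7.6)/2 = 12.70 °C
0.408 Ra = 0.408 × 15.8 = 6.4464 mm/d equivalent
ET₀ = 0.0023 × 6.4464 × (12.70 + 17.8) × √10.2 = 0.0023 × 6.4464 × 30.50 × 3.1937 = 1.4442 mm/d
ETc = Kc × ET₀ = 1.11 × 1.4442 = 1.6031 mm/d
Crop demand D = ETc × 14 d = 1.6031 × 14 = 22.443 mm
Pe = 0.72 × 4.4 = 3.168 mm
D − Pe = 22.443 − 3.168 = 19.275 mm
Gross irrigation = 19.275 / 0.91 = 21.181 mm

21.2 mm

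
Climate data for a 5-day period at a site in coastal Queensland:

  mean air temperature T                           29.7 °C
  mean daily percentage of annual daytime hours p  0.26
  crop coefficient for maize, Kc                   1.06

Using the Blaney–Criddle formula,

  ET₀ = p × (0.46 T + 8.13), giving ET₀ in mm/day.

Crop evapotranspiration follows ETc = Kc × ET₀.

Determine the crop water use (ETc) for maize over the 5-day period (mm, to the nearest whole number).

ET₀ = 0.26 × (0.46 × 29.7 + 8.13) = 0.26 × 21.792 = 5.6659 mm/d
ETc = Kc × ET₀ = 1.06 × 5.6659 = 6.0059 mm/d
Over 5 days: 6.0059 × 5 = 30.030 mm

30 mm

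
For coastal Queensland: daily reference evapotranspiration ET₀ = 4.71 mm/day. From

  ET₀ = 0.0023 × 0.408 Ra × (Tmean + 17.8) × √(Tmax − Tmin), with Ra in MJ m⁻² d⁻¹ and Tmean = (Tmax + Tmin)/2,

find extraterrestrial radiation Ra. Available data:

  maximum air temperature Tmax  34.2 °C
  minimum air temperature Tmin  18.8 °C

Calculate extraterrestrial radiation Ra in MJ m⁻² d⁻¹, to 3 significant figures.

28.9 MJ m⁻² d⁻¹

Tmean = (34.2+18.8)/2 = 26.50 °C; ΔT = 15.4
Ra = ET₀ / [0.0023 × 0.408 × (Tmean+17.8) × √ΔT]
   = 4.71 / (0.0023 × 0.408 × 44.30 × 3.9243) = 28.871 MJ m⁻² d⁻¹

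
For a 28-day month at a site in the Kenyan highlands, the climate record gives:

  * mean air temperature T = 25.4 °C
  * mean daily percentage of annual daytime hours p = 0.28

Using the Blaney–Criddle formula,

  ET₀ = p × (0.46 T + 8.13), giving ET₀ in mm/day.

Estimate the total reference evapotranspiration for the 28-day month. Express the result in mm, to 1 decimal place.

ET₀ = 0.28 × (0.46 × 25.4 + 8.13) = 0.28 × 19.814 = 5.5479 mm/d
Monthly total = 5.5479 × 28 = 155.341 mm

155.3 mm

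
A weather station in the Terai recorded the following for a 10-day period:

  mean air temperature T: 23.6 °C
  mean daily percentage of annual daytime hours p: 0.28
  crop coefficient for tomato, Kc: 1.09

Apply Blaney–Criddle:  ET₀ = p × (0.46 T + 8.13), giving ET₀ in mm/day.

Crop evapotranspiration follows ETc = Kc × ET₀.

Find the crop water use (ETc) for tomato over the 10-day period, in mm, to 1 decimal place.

ET₀ = 0.28 × (0.46 × 23.6 + 8.13) = 0.28 × 18.986 = 5.3161 mm/d
ETc = Kc × ET₀ = 1.09 × 5.3161 = 5.7945 mm/d
Over 10 days: 5.7945 × 10 = 57.945 mm

57.9 mm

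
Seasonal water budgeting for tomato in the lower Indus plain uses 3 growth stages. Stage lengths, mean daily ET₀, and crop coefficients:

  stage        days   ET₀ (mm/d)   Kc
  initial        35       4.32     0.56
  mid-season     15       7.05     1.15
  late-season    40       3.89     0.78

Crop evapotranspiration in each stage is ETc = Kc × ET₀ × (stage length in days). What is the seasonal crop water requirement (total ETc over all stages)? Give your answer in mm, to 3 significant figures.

328 mm

initial: 0.56 × 4.32 × 35 = 84.67 mm
mid-season: 1.15 × 7.05 × 15 = 121.61 mm
late-season: 0.78 × 3.89 × 40 = 121.37 mm
Seasonal total = 327.65 mm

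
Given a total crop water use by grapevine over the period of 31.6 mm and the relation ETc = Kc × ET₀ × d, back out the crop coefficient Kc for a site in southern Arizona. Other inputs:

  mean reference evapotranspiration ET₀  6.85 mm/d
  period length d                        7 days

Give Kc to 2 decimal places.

ETc = Kc × ET₀ × d  ⇒  Kc = ETc / (ET₀ × d)
Kc = 31.6 / (6.85 × 7) = 31.6 / 47.95 = 0.6590

0.66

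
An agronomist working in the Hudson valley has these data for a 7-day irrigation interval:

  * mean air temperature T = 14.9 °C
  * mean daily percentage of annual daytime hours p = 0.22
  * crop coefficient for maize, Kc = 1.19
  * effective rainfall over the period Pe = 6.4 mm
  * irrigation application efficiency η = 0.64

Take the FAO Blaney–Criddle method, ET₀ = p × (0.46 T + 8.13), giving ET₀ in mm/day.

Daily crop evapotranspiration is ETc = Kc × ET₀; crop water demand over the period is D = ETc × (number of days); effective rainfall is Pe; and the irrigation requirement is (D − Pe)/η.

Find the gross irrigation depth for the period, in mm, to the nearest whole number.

ET₀ = 0.22 × (0.46 × 14.9 + 8.13) = 0.22 × 14.984 = 3.2965 mm/d
ETc = Kc × ET₀ = 1.19 × 3.2965 = 3.9228 mm/d
Crop demand D = ETc × 7 d = 3.9228 × 7 = 27.460 mm
D − Pe = 27.460 − 6.4 = 21.060 mm
Gross irrigation = 21.060 / 0.64 = 32.906 mm

33 mm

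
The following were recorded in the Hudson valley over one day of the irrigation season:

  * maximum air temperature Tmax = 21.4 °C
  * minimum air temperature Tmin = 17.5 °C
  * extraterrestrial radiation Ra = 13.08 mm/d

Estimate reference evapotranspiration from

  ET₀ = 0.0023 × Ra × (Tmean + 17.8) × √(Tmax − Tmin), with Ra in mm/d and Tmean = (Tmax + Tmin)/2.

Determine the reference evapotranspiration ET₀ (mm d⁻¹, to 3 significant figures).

2.21 mm d⁻¹

Tmean = (21.4 + 17.5)/2 = 19.45 °C
ET₀ = 0.0023 × 13.08 × (19.45 + 17.8) × √3.9 = 0.0023 × 13.08 × 37.25 × 1.9748 = 2.2130 mm/d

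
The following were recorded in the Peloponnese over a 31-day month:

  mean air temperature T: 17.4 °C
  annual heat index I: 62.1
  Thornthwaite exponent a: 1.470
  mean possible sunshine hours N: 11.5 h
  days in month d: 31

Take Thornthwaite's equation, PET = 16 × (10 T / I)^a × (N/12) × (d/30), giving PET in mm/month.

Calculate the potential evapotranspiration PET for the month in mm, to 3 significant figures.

10T/I = 10 × 17.4 / 62.1 = 2.8019
(10T/I)^a = 2.8019^1.470 = 4.5473
Uncorrected PET = 16 × 4.5473 = 72.757 mm
Correction = (N/12)(d/30) = (11.5/12)(31/30) = 0.9903
PET = 72.757 × 0.9903 = 72.051 mm/month

72.1 mm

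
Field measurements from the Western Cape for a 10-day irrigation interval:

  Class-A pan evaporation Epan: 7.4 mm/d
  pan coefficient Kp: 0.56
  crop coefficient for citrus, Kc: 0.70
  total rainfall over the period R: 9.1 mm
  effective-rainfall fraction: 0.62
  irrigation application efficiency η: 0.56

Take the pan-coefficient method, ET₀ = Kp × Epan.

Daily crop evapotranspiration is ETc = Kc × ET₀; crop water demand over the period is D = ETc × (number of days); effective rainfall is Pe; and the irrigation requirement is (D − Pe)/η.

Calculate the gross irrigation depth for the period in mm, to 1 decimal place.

ET₀ = 0.56 × 7.4 = 4.1440 mm/d
ETc = Kc × ET₀ = 0.70 × 4.1440 = 2.9008 mm/d
Crop demand D = ETc × 10 d = 2.9008 × 10 = 29.008 mm
Pe = 0.62 × 9.1 = 5.642 mm
D − Pe = 29.008 − 5.642 = 23.366 mm
Gross irrigation = 23.366 / 0.56 = 41.725 mm

41.7 mm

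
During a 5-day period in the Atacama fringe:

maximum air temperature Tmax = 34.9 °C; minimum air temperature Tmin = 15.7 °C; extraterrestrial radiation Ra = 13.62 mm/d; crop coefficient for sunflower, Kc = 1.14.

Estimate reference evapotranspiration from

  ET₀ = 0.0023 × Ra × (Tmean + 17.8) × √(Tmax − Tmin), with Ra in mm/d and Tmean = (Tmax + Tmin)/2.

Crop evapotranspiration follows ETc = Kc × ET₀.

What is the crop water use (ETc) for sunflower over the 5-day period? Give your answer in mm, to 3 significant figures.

Tmean = (34.9 + 15.7)/2 = 25.30 °C
ET₀ = 0.0023 × 13.62 × (25.30 + 17.8) × √19.2 = 0.0023 × 13.62 × 43.10 × 4.3818 = 5.9161 mm/d
ETc = Kc × ET₀ = 1.14 × 5.9161 = 6.7444 mm/d
Over 5 days: 6.7444 × 5 = 33.722 mm

33.7 mm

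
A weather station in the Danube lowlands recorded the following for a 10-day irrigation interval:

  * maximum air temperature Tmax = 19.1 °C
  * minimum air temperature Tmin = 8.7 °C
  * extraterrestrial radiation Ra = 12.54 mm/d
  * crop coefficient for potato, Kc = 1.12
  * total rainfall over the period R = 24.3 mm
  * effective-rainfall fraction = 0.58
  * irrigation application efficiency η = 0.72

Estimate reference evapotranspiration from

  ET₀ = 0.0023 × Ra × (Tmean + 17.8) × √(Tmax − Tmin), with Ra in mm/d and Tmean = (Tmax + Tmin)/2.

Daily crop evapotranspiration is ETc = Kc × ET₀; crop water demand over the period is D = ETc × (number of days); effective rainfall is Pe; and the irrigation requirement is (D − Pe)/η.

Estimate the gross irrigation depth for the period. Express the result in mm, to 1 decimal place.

26.3 mm

Tmean = (19.1 + 8.7)/2 = 13.90 °C
ET₀ = 0.0023 × 12.54 × (13.90 + 17.8) × √10.4 = 0.0023 × 12.54 × 31.70 × 3.2249 = 2.9485 mm/d
ETc = Kc × ET₀ = 1.12 × 2.9485 = 3.3023 mm/d
Crop demand D = ETc × 10 d = 3.3023 × 10 = 33.023 mm
Pe = 0.58 × 24.3 = 14.094 mm
D − Pe = 33.023 − 14.094 = 18.929 mm
Gross irrigation = 18.929 / 0.72 = 26.290 mm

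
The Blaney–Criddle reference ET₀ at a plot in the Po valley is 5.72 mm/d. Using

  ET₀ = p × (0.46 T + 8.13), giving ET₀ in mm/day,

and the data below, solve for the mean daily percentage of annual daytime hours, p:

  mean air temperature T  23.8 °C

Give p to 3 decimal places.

p = ET₀ / (0.46 T + 8.13) = 5.72 / (0.46 × 23.8 + 8.13) = 5.72 / 19.078 = 0.2998

0.300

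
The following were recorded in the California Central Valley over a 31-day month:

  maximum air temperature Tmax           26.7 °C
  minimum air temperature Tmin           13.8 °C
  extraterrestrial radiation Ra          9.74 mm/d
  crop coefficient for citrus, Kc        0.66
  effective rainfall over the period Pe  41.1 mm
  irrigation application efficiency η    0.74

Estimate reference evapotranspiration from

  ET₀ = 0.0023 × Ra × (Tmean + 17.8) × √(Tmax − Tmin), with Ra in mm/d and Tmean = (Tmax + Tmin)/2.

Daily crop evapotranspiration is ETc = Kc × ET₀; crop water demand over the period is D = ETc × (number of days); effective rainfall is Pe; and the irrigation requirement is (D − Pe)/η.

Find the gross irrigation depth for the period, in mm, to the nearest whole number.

Tmean = (26.7 + 13.8)/2 = 20.25 °C
ET₀ = 0.0023 × 9.74 × (20.25 + 17.8) × √12.9 = 0.0023 × 9.74 × 38.05 × 3.5917 = 3.0616 mm/d
ETc = Kc × ET₀ = 0.66 × 3.0616 = 2.0207 mm/d
Crop demand D = ETc × 31 d = 2.0207 × 31 = 62.642 mm
D − Pe = 62.642 − 41.1 = 21.542 mm
Gross irrigation = 21.542 / 0.74 = 29.111 mm

29 mm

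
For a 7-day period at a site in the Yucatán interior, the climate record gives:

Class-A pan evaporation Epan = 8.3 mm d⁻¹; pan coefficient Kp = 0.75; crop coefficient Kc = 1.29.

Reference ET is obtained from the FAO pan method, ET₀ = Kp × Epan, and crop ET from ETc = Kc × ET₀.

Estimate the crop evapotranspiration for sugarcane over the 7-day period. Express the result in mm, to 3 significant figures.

56.2 mm

ET₀ = 0.75 × 8.3 = 6.2250 mm/d
ETc = Kc × ET₀ = 1.29 × 6.2250 = 8.0303 mm/d
Over 7 days: 8.0303 × 7 = 56.212 mm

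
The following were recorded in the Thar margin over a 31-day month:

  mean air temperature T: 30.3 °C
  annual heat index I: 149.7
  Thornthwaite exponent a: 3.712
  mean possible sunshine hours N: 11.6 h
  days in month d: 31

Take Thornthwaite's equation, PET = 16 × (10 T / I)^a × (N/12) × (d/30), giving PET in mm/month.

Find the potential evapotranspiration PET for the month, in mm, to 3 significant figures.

10T/I = 10 × 30.3 / 149.7 = 2.0240
(10T/I)^a = 2.0240^3.712 = 13.6979
Uncorrected PET = 16 × 13.6979 = 219.166 mm
Correction = (N/12)(d/30) = (11.6/12)(31/30) = 0.9989
PET = 219.166 × 0.9989 = 218.925 mm/month

219 mm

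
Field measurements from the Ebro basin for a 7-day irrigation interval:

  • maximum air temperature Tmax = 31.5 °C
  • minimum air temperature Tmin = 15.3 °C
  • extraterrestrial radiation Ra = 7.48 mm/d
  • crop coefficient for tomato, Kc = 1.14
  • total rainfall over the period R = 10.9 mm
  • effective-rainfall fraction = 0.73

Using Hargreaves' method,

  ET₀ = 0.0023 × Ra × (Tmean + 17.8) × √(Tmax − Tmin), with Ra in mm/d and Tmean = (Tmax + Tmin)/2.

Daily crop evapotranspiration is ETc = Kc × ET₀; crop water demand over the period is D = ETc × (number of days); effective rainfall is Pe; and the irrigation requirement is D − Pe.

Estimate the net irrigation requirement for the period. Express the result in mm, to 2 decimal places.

Tmean = (31.5 + 15.3)/2 = 23.40 °C
ET₀ = 0.0023 × 7.48 × (23.40 + 17.8) × √16.2 = 0.0023 × 7.48 × 41.20 × 4.0249 = 2.8529 mm/d
ETc = Kc × ET₀ = 1.14 × 2.8529 = 3.2523 mm/d
Crop demand D = ETc × 7 d = 3.2523 × 7 = 22.766 mm
Pe = 0.73 × 10.9 = 7.957 mm
D − Pe = 22.766 − 7.957 = 14.809 mm

14.81 mm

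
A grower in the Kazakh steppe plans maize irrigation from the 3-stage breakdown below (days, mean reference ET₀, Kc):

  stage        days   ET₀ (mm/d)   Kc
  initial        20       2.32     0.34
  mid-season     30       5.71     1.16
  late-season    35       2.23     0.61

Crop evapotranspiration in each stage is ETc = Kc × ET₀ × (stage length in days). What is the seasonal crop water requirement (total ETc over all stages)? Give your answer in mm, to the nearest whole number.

262 mm

initial: 0.34 × 2.32 × 20 = 15.78 mm
mid-season: 1.16 × 5.71 × 30 = 198.71 mm
late-season: 0.61 × 2.23 × 35 = 47.61 mm
Seasonal total = 262.10 mm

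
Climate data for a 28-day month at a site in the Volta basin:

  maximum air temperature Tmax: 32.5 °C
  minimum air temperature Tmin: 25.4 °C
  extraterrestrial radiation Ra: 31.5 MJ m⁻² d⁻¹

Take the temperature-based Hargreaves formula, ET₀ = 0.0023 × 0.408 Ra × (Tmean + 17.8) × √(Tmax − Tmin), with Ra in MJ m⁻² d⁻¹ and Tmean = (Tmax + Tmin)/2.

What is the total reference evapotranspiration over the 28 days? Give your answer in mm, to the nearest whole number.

103 mm

Tmean = (32.5 + 25.4)/2 = 28.95 °C
0.408 Ra = 0.408 × 31.5 = 12.8520 mm/d equivalent
ET₀ = 0.0023 × 12.8520 × (28.95 + 17.8) × √7.1 = 0.0023 × 12.8520 × 46.75 × 2.6646 = 3.6822 mm/d
Over 28 days: 3.6822 × 28 = 103.102 mm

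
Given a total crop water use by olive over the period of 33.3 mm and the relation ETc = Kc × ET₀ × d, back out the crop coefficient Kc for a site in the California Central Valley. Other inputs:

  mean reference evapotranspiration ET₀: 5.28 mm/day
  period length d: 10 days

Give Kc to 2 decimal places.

ETc = Kc × ET₀ × d  ⇒  Kc = ETc / (ET₀ × d)
Kc = 33.3 / (5.28 × 10) = 33.3 / 52.80 = 0.6307

0.63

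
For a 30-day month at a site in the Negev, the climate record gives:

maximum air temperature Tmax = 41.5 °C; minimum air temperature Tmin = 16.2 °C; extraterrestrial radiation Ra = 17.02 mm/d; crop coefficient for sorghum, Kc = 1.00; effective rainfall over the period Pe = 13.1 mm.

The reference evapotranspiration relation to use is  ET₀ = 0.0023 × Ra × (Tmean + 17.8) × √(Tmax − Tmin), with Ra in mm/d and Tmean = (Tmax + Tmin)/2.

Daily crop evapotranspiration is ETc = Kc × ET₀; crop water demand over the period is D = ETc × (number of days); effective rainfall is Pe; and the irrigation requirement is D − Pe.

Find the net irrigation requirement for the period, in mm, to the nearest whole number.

Tmean = (41.5 + 16.2)/2 = 28.85 °C
ET₀ = 0.0023 × 17.02 × (28.85 + 17.8) × √25.3 = 0.0023 × 17.02 × 46.65 × 5.0299 = 9.1854 mm/d
ETc = Kc × ET₀ = 1.00 × 9.1854 = 9.1854 mm/d
Crop demand D = ETc × 30 d = 9.1854 × 30 = 275.562 mm
D − Pe = 275.562 − 13.1 = 262.462 mm

262 mm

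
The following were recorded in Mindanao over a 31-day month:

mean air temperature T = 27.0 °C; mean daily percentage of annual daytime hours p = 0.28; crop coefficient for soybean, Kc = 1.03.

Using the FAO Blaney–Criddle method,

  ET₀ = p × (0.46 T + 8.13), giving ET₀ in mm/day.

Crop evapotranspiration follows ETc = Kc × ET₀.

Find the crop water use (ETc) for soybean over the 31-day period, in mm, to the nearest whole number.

ET₀ = 0.28 × (0.46 × 27.0 + 8.13) = 0.28 × 20.550 = 5.7540 mm/d
ETc = Kc × ET₀ = 1.03 × 5.7540 = 5.9266 mm/d
Over 31 days: 5.9266 × 31 = 183.725 mm

184 mm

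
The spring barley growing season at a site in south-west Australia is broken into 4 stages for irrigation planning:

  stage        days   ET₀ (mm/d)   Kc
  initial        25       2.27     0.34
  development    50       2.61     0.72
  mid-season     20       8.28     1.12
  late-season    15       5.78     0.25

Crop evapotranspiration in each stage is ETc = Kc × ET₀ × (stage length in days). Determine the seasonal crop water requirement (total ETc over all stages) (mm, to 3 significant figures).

320 mm

initial: 0.34 × 2.27 × 25 = 19.30 mm
development: 0.72 × 2.61 × 50 = 93.96 mm
mid-season: 1.12 × 8.28 × 20 = 185.47 mm
late-season: 0.25 × 5.78 × 15 = 21.68 mm
Seasonal total = 320.41 mm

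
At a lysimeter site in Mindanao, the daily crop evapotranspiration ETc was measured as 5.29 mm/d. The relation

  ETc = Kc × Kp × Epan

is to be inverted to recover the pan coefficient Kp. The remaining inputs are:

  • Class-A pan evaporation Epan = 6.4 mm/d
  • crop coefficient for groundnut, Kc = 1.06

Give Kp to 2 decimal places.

ETc = Kc × Kp × Epan  ⇒  Kp = ETc / (Kc × Epan)
Kp = 5.29 / (1.06 × 6.4) = 5.29 / 6.784 = 0.7798

0.78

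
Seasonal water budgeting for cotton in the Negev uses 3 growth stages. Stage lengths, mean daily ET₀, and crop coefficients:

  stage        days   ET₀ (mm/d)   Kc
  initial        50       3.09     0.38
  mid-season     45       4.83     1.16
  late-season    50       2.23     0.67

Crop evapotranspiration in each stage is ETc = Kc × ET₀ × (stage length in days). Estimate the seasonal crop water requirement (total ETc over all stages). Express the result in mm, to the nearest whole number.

initial: 0.38 × 3.09 × 50 = 58.71 mm
mid-season: 1.16 × 4.83 × 45 = 252.13 mm
late-season: 0.67 × 2.23 × 50 = 74.71 mm
Seasonal total = 385.55 mm

386 mm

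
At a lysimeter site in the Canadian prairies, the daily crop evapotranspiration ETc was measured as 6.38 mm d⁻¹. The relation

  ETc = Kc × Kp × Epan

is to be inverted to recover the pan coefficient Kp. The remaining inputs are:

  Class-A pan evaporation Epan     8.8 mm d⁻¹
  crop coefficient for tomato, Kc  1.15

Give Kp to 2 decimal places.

0.63

ETc = Kc × Kp × Epan  ⇒  Kp = ETc / (Kc × Epan)
Kp = 6.38 / (1.15 × 8.8) = 6.38 / 10.120 = 0.6304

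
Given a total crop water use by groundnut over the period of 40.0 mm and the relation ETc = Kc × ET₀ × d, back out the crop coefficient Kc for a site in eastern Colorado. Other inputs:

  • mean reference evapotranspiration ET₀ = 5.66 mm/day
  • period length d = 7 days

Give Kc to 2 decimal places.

ETc = Kc × ET₀ × d  ⇒  Kc = ETc / (ET₀ × d)
Kc = 40.0 / (5.66 × 7) = 40.0 / 39.62 = 1.0096

1.01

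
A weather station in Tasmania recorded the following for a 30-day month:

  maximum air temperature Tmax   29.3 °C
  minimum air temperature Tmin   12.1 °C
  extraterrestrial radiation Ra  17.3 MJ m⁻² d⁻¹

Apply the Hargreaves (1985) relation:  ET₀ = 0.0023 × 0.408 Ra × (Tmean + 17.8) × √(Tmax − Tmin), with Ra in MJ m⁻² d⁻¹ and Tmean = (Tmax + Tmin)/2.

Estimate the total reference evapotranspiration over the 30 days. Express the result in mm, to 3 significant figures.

Tmean = (29.3 + 12.1)/2 = 20.70 °C
0.408 Ra = 0.408 × 17.3 = 7.0584 mm/d equivalent
ET₀ = 0.0023 × 7.0584 × (20.70 + 17.8) × √17.2 = 0.0023 × 7.0584 × 38.50 × 4.1473 = 2.5922 mm/d
Over 30 days: 2.5922 × 30 = 77.766 mm

77.8 mm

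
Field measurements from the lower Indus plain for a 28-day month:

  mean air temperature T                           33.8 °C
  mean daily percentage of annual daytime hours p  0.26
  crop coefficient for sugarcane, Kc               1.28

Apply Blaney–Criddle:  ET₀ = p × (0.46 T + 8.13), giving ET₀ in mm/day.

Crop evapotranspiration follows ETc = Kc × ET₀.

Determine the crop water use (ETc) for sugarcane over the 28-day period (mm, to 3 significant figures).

221 mm

ET₀ = 0.26 × (0.46 × 33.8 + 8.13) = 0.26 × 23.678 = 6.1563 mm/d
ETc = Kc × ET₀ = 1.28 × 6.1563 = 7.8801 mm/d
Over 28 days: 7.8801 × 28 = 220.643 mm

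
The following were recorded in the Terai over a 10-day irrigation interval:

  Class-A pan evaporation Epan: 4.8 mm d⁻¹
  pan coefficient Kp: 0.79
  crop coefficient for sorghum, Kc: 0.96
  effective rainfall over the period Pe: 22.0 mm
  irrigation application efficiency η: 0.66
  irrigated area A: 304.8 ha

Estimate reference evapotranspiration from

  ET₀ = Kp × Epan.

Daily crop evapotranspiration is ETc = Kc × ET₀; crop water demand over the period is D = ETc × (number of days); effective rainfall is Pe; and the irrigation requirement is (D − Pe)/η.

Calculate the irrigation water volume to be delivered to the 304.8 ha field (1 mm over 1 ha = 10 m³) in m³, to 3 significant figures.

ET₀ = 0.79 × 4.8 = 3.7920 mm/d
ETc = Kc × ET₀ = 0.96 × 3.7920 = 3.6403 mm/d
Crop demand D = ETc × 10 d = 3.6403 × 10 = 36.403 mm
D − Pe = 36.403 − 22.0 = 14.403 mm
Gross irrigation = 14.403 / 0.66 = 21.823 mm
Volume = 21.823 mm × 304.8 ha × 10 = 66516.5 m³

66500 m³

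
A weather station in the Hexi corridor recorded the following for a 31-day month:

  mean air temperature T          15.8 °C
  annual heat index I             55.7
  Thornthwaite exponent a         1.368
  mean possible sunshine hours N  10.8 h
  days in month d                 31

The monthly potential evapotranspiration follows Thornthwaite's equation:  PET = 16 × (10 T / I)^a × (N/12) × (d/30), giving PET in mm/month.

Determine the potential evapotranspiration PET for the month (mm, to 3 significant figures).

10T/I = 10 × 15.8 / 55.7 = 2.8366
(10T/I)^a = 2.8366^1.368 = 4.1632
Uncorrected PET = 16 × 4.1632 = 66.611 mm
Correction = (N/12)(d/30) = (10.8/12)(31/30) = 0.9300
PET = 66.611 × 0.9300 = 61.948 mm/month

61.9 mm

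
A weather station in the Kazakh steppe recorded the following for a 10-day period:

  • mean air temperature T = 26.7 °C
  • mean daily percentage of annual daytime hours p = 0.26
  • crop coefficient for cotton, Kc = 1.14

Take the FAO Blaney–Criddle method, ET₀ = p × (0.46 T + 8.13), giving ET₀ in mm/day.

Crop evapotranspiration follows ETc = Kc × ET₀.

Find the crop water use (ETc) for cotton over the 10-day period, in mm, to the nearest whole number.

ET₀ = 0.26 × (0.46 × 26.7 + 8.13) = 0.26 × 20.412 = 5.3071 mm/d
ETc = Kc × ET₀ = 1.14 × 5.3071 = 6.0501 mm/d
Over 10 days: 6.0501 × 10 = 60.501 mm

61 mm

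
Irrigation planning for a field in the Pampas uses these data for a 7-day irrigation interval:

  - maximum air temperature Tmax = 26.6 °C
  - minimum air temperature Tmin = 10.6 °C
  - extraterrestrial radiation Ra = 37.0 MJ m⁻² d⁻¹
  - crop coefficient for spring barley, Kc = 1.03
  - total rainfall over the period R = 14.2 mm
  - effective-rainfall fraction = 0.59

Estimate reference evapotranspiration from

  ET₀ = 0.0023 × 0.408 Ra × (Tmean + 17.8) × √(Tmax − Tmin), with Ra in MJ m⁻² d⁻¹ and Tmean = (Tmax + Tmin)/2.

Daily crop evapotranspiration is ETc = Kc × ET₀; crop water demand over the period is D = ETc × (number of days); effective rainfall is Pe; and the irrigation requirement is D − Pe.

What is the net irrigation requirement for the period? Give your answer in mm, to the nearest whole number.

28 mm

Tmean = (26.6 + 10.6)/2 = 18.60 °C
0.408 Ra = 0.408 × 37.0 = 15.0960 mm/d equivalent
ET₀ = 0.0023 × 15.0960 × (18.60 + 17.8) × √16.0 = 0.0023 × 15.0960 × 36.40 × 4.0000 = 5.0553 mm/d
ETc = Kc × ET₀ = 1.03 × 5.0553 = 5.2070 mm/d
Crop demand D = ETc × 7 d = 5.2070 × 7 = 36.449 mm
Pe = 0.59 × 14.2 = 8.378 mm
D − Pe = 36.449 − 8.378 = 28.071 mm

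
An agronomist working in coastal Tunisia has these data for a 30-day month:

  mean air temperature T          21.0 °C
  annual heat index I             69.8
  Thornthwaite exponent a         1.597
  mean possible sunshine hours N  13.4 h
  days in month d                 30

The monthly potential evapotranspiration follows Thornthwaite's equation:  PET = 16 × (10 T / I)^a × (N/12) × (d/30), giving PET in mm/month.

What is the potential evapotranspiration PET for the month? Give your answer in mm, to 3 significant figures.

10T/I = 10 × 21.0 / 69.8 = 3.0086
(10T/I)^a = 3.0086^1.597 = 5.8069
Uncorrected PET = 16 × 5.8069 = 92.910 mm
Correction = (N/12)(d/30) = (13.4/12)(30/30) = 1.1167
PET = 92.910 × 1.1167 = 103.753 mm/month

104 mm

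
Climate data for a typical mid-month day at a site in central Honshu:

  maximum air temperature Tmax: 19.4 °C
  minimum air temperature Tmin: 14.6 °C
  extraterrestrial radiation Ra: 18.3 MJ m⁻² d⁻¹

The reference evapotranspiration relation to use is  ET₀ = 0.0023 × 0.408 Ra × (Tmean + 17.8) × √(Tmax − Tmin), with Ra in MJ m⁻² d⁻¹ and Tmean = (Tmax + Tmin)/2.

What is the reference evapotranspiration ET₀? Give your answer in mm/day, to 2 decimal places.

1.31 mm/day

Tmean = (19.4 + 14.6)/2 = 17.00 °C
0.408 Ra = 0.408 × 18.3 = 7.4664 mm/d equivalent
ET₀ = 0.0023 × 7.4664 × (17.00 + 17.8) × √4.8 = 0.0023 × 7.4664 × 34.80 × 2.1909 = 1.3093 mm/d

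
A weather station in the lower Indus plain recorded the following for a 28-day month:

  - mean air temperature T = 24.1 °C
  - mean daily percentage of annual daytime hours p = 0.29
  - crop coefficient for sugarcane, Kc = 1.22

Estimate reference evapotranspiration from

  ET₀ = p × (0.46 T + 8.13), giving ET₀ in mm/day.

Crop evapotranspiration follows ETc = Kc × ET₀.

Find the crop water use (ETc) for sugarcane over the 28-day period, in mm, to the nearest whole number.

ET₀ = 0.29 × (0.46 × 24.1 + 8.13) = 0.29 × 19.216 = 5.5726 mm/d
ETc = Kc × ET₀ = 1.22 × 5.5726 = 6.7986 mm/d
Over 28 days: 6.7986 × 28 = 190.361 mm

190 mm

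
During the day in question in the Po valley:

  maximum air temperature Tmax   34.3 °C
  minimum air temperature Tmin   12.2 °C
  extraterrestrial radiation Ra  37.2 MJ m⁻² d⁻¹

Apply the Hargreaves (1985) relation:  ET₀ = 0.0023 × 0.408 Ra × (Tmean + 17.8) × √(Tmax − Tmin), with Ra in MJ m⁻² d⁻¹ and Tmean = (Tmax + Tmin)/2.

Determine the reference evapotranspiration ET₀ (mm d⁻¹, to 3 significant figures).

6.74 mm d⁻¹

Tmean = (34.3 + 12.2)/2 = 23.25 °C
0.408 Ra = 0.408 × 37.2 = 15.1776 mm/d equivalent
ET₀ = 0.0023 × 15.1776 × (23.25 + 17.8) × √22.1 = 0.0023 × 15.1776 × 41.05 × 4.7011 = 6.7366 mm/d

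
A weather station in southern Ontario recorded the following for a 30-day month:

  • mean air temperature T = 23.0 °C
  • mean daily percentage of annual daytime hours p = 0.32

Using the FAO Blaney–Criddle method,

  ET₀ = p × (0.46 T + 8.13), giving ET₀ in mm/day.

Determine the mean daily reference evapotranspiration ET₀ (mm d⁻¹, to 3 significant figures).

5.99 mm d⁻¹

ET₀ = 0.32 × (0.46 × 23.0 + 8.13) = 0.32 × 18.710 = 5.9872 mm/d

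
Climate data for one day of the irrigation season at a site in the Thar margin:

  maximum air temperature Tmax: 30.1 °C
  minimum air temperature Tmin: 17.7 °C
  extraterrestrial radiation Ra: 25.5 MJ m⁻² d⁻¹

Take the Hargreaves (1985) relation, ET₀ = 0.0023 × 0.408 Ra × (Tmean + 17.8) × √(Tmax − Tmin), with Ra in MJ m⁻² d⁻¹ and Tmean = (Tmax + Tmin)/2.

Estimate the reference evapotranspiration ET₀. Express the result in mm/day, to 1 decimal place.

Tmean = (30.1 + 17.7)/2 = 23.90 °C
0.408 Ra = 0.408 × 25.5 = 10.4040 mm/d equivalent
ET₀ = 0.0023 × 10.4040 × (23.90 + 17.8) × √12.4 = 0.0023 × 10.4040 × 41.70 × 3.5214 = 3.5138 mm/d

3.5 mm/day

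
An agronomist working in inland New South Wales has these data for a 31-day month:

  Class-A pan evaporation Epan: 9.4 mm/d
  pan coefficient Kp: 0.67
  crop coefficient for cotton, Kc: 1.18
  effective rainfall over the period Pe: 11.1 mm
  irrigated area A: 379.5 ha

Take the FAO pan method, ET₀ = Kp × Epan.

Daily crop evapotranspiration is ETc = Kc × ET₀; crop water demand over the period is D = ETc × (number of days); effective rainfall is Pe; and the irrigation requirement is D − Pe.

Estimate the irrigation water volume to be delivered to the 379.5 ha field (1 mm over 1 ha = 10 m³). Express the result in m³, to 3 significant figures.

832000 m³

ET₀ = 0.67 × 9.4 = 6.2980 mm/d
ETc = Kc × ET₀ = 1.18 × 6.2980 = 7.4316 mm/d
Crop demand D = ETc × 31 d = 7.4316 × 31 = 230.380 mm
D − Pe = 230.380 − 11.1 = 219.280 mm
Volume = 219.280 mm × 379.5 ha × 10 = 832167.6 m³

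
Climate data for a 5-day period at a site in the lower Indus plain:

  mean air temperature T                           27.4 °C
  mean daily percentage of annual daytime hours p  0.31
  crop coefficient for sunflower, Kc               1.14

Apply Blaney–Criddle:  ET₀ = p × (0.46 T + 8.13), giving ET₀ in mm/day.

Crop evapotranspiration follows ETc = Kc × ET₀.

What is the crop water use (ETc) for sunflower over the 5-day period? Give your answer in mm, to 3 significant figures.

36.6 mm

ET₀ = 0.31 × (0.46 × 27.4 + 8.13) = 0.31 × 20.734 = 6.4275 mm/d
ETc = Kc × ET₀ = 1.14 × 6.4275 = 7.3274 mm/d
Over 5 days: 7.3274 × 5 = 36.637 mm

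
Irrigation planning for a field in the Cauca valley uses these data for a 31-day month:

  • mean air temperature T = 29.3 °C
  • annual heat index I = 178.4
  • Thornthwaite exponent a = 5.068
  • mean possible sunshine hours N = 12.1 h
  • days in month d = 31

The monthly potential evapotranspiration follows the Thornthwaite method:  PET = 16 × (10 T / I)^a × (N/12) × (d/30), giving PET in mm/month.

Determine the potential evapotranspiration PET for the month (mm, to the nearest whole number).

206 mm

10T/I = 10 × 29.3 / 178.4 = 1.6424
(10T/I)^a = 1.6424^5.068 = 12.3608
Uncorrected PET = 16 × 12.3608 = 197.773 mm
Correction = (N/12)(d/30) = (12.1/12)(31/30) = 1.0419
PET = 197.773 × 1.0419 = 206.060 mm/month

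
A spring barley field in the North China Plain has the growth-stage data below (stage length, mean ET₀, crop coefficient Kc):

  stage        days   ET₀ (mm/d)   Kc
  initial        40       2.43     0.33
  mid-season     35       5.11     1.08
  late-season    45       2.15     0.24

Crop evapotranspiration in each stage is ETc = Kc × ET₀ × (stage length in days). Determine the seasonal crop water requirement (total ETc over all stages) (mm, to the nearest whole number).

initial: 0.33 × 2.43 × 40 = 32.08 mm
mid-season: 1.08 × 5.11 × 35 = 193.16 mm
late-season: 0.24 × 2.15 × 45 = 23.22 mm
Seasonal total = 248.46 mm

248 mm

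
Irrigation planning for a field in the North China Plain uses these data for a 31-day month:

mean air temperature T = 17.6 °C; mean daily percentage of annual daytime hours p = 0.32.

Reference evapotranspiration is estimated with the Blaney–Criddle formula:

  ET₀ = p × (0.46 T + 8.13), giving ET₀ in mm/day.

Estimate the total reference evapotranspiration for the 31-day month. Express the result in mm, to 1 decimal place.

ET₀ = 0.32 × (0.46 × 17.6 + 8.13) = 0.32 × 16.226 = 5.1923 mm/d
Monthly total = 5.1923 × 31 = 160.961 mm

161.0 mm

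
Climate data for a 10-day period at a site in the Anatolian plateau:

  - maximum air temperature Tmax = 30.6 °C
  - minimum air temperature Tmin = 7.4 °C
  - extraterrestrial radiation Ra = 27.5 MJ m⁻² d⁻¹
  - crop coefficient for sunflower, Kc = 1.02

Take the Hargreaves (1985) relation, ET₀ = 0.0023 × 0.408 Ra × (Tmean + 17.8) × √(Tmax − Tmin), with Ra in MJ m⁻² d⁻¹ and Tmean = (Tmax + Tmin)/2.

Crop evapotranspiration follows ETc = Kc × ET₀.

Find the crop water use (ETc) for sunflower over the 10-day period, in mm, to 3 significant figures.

46.7 mm

Tmean = (30.6 + 7.4)/2 = 19.00 °C
0.408 Ra = 0.408 × 27.5 = 11.2200 mm/d equivalent
ET₀ = 0.0023 × 11.2200 × (19.00 + 17.8) × √23.2 = 0.0023 × 11.2200 × 36.80 × 4.8166 = 4.5741 mm/d
ETc = Kc × ET₀ = 1.02 × 4.5741 = 4.6656 mm/d
Over 10 days: 4.6656 × 10 = 46.656 mm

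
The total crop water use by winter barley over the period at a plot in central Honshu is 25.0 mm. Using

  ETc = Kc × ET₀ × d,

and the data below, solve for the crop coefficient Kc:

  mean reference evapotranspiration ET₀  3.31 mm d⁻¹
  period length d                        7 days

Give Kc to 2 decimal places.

ETc = Kc × ET₀ × d  ⇒  Kc = ETc / (ET₀ × d)
Kc = 25.0 / (3.31 × 7) = 25.0 / 23.17 = 1.0790

1.08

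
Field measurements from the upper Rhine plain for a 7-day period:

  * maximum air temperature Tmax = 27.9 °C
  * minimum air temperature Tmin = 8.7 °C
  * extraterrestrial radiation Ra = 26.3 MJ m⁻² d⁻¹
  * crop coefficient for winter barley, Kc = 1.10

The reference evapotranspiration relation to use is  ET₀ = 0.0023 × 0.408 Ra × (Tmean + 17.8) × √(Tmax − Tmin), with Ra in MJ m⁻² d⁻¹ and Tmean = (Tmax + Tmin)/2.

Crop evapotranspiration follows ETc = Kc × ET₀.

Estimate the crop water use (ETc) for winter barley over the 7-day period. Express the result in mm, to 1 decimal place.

30.1 mm

Tmean = (27.9 + 8.7)/2 = 18.30 °C
0.408 Ra = 0.408 × 26.3 = 10.7304 mm/d equivalent
ET₀ = 0.0023 × 10.7304 × (18.30 + 17.8) × √19.2 = 0.0023 × 10.7304 × 36.10 × 4.3818 = 3.9039 mm/d
ETc = Kc × ET₀ = 1.10 × 3.9039 = 4.2943 mm/d
Over 7 days: 4.2943 × 7 = 30.060 mm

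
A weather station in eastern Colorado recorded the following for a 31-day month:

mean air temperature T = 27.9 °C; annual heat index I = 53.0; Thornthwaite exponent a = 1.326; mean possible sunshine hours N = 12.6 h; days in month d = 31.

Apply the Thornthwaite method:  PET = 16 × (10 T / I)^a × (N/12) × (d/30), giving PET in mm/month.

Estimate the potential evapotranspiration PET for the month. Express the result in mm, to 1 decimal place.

10T/I = 10 × 27.9 / 53.0 = 5.2642
(10T/I)^a = 5.2642^1.326 = 9.0466
Uncorrected PET = 16 × 9.0466 = 144.746 mm
Correction = (N/12)(d/30) = (12.6/12)(31/30) = 1.0850
PET = 144.746 × 1.0850 = 157.049 mm/month

157.0 mm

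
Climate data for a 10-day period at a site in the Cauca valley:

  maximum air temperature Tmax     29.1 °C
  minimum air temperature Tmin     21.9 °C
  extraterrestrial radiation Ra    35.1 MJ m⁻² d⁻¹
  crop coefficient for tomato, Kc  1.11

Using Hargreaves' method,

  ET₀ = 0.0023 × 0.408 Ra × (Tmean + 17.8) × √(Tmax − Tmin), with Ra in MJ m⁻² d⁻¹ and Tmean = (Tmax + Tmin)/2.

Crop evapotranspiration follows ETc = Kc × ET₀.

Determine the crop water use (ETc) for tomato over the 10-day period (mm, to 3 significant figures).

42.5 mm

Tmean = (29.1 + 21.9)/2 = 25.50 °C
0.408 Ra = 0.408 × 35.1 = 14.3208 mm/d equivalent
ET₀ = 0.0023 × 14.3208 × (25.50 + 17.8) × √7.2 = 0.0023 × 14.3208 × 43.30 × 2.6833 = 3.8269 mm/d
ETc = Kc × ET₀ = 1.11 × 3.8269 = 4.2479 mm/d
Over 10 days: 4.2479 × 10 = 42.479 mm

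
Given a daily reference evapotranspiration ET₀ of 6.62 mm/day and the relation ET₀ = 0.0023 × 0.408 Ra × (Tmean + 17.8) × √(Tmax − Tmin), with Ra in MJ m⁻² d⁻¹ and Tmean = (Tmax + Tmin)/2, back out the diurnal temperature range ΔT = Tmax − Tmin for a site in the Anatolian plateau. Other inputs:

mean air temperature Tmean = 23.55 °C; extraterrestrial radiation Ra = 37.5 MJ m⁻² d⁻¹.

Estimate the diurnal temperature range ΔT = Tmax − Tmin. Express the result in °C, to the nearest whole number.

√ΔT = ET₀ / [0.0023 × 0.408 × Ra × (Tmean+17.8)] = 6.62 / (0.0023 × 15.3000 × 41.35) = 4.5495
ΔT = 4.5495² = 20.698 °C

21 °C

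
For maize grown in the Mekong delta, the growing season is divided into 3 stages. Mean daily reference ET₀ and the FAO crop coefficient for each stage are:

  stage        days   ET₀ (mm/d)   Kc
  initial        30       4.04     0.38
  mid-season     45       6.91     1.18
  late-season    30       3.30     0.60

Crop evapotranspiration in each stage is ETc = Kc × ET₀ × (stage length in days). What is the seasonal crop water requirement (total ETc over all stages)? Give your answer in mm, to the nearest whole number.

initial: 0.38 × 4.04 × 30 = 46.06 mm
mid-season: 1.18 × 6.91 × 45 = 366.92 mm
late-season: 0.60 × 3.30 × 30 = 59.40 mm
Seasonal total = 472.38 mm

472 mm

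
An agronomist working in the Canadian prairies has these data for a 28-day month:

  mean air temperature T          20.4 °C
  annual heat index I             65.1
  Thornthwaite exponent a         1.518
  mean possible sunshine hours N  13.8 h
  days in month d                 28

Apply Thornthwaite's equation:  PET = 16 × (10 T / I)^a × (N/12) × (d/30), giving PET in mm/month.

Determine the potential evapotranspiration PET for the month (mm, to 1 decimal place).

10T/I = 10 × 20.4 / 65.1 = 3.1336
(10T/I)^a = 3.1336^1.518 = 5.6623
Uncorrected PET = 16 × 5.6623 = 90.597 mm
Correction = (N/12)(d/30) = (13.8/12)(28/30) = 1.0733
PET = 90.597 × 1.0733 = 97.238 mm/month

97.2 mm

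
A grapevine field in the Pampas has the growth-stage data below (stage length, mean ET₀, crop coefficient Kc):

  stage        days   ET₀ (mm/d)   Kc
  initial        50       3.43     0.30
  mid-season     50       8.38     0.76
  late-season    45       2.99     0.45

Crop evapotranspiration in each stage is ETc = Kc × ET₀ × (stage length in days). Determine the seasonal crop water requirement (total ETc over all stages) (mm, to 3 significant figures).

initial: 0.30 × 3.43 × 50 = 51.45 mm
mid-season: 0.76 × 8.38 × 50 = 318.44 mm
late-season: 0.45 × 2.99 × 45 = 60.55 mm
Seasonal total = 430.44 mm

430 mm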